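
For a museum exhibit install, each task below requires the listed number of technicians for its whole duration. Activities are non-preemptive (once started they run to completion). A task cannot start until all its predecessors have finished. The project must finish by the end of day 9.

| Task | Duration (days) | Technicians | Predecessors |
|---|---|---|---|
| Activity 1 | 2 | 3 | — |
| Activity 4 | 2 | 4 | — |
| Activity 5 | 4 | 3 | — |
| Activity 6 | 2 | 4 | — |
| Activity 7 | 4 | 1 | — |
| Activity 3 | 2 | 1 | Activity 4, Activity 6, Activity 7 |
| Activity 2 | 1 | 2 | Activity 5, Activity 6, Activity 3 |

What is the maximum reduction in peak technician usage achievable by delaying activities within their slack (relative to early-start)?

Early-start peak: d1:15  d2:15  d3:4  d4:4  d5:1  d6:1  d7:2  d8:0  d9:0 ⇒ 15.
Leveled (Activity 1@5, Activity 4@1, Activity 5@5, Activity 6@3, Activity 7@1, Activity 3@7, Activity 2@9): d1:5  d2:5  d3:5  d4:5  d5:6  d6:6  d7:4  d8:4  d9:2 ⇒ 6.
Reduction 15 − 6 = 9.

9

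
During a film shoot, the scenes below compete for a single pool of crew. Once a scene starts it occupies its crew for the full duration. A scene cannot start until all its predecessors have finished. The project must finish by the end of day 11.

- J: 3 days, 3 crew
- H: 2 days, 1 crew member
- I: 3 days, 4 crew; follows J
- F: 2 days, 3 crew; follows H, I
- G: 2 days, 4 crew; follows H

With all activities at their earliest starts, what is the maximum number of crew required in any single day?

Early-start schedule: J@1, H@1, I@4, F@7, G@3.
Load per day: day 1: 4, day 2: 4, day 3: 7, day 4: 8, day 5: 4, day 6: 4, day 7: 3, day 8: 3, day 9: 0, day 10: 0, day 11: 0.
Peak is 8.

8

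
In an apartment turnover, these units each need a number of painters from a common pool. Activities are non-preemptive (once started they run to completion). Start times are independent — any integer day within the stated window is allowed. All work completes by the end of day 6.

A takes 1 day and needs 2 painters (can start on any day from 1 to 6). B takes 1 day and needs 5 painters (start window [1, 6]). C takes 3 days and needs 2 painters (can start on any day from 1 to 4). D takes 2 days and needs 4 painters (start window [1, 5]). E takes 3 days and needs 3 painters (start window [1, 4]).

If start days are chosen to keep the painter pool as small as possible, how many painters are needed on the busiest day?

6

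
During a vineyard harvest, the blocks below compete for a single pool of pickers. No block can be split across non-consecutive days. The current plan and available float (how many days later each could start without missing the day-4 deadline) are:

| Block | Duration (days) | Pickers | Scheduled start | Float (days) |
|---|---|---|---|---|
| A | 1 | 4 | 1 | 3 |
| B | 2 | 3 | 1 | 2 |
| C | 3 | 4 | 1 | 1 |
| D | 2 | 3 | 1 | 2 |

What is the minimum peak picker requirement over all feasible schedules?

Early-start (A@1, B@1, C@1, D@1) gives peak 14: d1:14  d2:10  d3:4  d4:0.
Shift C→2, D→3.
Schedule A@1, B@1, C@2, D@3: d1:7  d2:7  d3:7  d4:7 — peak 7.
Total picker-days = 28 over 4 days ⇒ peak ≥ ⌈28/4⌉ = 7, so 7 is optimal.

7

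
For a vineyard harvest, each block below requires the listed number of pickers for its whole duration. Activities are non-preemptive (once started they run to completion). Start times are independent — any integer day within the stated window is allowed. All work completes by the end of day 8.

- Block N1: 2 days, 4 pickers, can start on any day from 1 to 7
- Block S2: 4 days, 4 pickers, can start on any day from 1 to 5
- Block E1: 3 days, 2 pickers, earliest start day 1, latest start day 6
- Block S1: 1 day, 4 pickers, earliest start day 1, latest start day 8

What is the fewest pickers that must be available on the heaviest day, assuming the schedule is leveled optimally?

Early-start (Block N1@1, Block S2@1, Block E1@1, Block S1@1) gives peak 14: d1:14  d2:10  d3:6  d4:4  d5:0  d6:0  d7:0  d8:0.
Shift Block S2→3, Block S1→7.
Schedule Block N1@1, Block S2@3, Block E1@1, Block S1@7: d1:6  d2:6  d3:6  d4:4  d5:4  d6:4  d7:4  d8:0 — peak 6.

6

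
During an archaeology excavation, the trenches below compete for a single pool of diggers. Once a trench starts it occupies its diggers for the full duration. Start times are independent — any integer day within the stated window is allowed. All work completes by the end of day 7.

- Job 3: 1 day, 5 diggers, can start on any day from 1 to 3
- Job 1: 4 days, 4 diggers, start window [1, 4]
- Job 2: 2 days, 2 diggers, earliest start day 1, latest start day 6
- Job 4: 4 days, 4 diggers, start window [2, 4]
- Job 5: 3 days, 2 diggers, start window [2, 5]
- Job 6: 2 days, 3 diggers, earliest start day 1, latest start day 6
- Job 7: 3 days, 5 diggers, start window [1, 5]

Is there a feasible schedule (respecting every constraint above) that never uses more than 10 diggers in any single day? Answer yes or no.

yes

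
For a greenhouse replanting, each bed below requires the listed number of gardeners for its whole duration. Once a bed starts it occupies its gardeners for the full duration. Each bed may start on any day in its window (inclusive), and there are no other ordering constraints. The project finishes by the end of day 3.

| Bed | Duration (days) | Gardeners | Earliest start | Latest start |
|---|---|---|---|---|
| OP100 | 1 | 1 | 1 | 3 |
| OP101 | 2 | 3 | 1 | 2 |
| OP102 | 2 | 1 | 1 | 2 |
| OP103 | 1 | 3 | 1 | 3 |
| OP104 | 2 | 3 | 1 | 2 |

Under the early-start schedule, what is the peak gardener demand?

Early-start schedule: OP100@1, OP101@1, OP102@1, OP103@1, OP104@1.
Load per day: day 1: 11, day 2: 7, day 3: 0.
Peak is 11.

11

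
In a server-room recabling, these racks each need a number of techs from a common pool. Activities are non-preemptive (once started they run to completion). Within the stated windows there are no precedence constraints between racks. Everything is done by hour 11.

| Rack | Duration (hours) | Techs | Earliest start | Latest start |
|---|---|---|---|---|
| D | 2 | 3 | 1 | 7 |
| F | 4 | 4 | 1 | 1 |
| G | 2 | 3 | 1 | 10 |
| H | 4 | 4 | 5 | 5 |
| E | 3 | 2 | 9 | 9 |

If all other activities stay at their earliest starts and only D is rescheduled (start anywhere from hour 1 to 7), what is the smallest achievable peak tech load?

D@1: h1:10  h2:10  h3:4  h4:4  h5:4  h6:4  h7:4  h8:4  h9:2  h10:2  h11:2 → peak 10
D@2: h1:7  h2:10  h3:7  h4:4  h5:4  h6:4  h7:4  h8:4  h9:2  h10:2  h11:2 → peak 10
D@3: h1:7  h2:7  h3:7  h4:7  h5:4  h6:4  h7:4  h8:4  h9:2  h10:2  h11:2 → peak 7
D@4: h1:7  h2:7  h3:4  h4:7  h5:7  h6:4  h7:4  h8:4  h9:2  h10:2  h11:2 → peak 7
D@5: h1:7  h2:7  h3:4  h4:4  h5:7  h6:7  h7:4  h8:4  h9:2  h10:2  h11:2 → peak 7
D@6: h1:7  h2:7  h3:4  h4:4  h5:4  h6:7  h7:7  h8:4  h9:2  h10:2  h11:2 → peak 7
D@7: h1:7  h2:7  h3:4  h4:4  h5:4  h6:4  h7:7  h8:7  h9:2  h10:2  h11:2 → peak 7
Best is D@3, peak 7.

7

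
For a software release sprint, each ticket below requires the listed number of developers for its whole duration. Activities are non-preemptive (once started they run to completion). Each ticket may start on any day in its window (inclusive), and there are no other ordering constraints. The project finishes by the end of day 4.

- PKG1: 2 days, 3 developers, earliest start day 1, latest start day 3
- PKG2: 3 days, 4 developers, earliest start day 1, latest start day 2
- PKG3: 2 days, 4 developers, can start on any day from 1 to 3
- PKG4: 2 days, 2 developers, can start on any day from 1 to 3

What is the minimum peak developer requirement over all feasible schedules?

Early-start (PKG1@1, PKG2@1, PKG3@1, PKG4@1) gives peak 13: d1:13  d2:13  d3:4  d4:0.
Shift PKG3→3.
Schedule PKG1@1, PKG2@1, PKG3@3, PKG4@1: d1:9  d2:9  d3:8  d4:4 — peak 9.

9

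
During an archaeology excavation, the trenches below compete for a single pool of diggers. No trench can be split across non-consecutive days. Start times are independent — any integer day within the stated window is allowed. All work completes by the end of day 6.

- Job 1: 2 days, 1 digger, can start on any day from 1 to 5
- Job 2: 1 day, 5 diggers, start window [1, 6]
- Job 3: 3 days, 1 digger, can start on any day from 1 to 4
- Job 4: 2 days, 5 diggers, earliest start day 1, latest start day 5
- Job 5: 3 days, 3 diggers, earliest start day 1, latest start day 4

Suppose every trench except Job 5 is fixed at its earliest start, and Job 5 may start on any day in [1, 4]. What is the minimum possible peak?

12

Job 5@1: d1:15  d2:10  d3:4  d4:0  d5:0  d6:0 → peak 15
Job 5@2: d1:12  d2:10  d3:4  d4:3  d5:0  d6:0 → peak 12
Job 5@3: d1:12  d2:7  d3:4  d4:3  d5:3  d6:0 → peak 12
Job 5@4: d1:12  d2:7  d3:1  d4:3  d5:3  d6:3 → peak 12
Best is Job 5@2, peak 12.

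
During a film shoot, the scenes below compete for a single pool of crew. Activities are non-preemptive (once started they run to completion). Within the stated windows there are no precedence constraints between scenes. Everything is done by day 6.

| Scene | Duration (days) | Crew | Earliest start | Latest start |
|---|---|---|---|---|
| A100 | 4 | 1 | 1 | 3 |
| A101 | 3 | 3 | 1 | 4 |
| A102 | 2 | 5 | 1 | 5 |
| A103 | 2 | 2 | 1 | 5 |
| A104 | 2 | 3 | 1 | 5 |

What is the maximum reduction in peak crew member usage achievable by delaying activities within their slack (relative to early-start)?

8

Early-start peak: d1:14  d2:14  d3:4  d4:1  d5:0  d6:0 ⇒ 14.
Leveled (A100@1, A101@3, A102@1, A103@3, A104@5): d1:6  d2:6  d3:6  d4:6  d5:6  d6:3 ⇒ 6.
Reduction 14 − 6 = 8.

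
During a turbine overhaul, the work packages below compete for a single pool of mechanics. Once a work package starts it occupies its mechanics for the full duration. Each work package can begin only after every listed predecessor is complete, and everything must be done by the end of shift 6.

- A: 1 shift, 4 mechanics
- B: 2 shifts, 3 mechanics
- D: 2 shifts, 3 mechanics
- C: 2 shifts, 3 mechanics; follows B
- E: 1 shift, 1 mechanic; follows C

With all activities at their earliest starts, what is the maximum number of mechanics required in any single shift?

10

Early-start schedule: A@1, B@1, D@1, C@3, E@5.
Load per shift: shift 1: 10, shift 2: 6, shift 3: 3, shift 4: 3, shift 5: 1, shift 6: 0.
Peak is 10.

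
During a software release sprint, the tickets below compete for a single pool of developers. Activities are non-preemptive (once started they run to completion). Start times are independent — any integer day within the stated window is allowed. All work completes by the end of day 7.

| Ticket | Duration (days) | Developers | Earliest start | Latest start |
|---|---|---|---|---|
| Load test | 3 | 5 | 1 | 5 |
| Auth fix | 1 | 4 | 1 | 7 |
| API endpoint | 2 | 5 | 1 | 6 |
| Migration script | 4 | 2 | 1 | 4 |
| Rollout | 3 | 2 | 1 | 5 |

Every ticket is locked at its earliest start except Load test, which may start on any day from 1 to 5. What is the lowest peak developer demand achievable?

13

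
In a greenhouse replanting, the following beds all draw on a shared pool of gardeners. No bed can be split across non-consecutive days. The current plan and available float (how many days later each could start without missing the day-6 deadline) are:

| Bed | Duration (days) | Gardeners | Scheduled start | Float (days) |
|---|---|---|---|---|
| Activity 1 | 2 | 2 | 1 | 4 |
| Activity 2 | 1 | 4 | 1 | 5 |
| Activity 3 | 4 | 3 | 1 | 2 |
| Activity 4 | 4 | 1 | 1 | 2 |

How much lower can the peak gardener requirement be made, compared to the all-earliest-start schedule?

Early-start peak: d1:10  d2:6  d3:4  d4:4  d5:0  d6:0 ⇒ 10.
Leveled (Activity 1@1, Activity 2@5, Activity 3@1, Activity 4@3): d1:5  d2:5  d3:4  d4:4  d5:5  d6:1 ⇒ 5.
Reduction 10 − 5 = 5.

5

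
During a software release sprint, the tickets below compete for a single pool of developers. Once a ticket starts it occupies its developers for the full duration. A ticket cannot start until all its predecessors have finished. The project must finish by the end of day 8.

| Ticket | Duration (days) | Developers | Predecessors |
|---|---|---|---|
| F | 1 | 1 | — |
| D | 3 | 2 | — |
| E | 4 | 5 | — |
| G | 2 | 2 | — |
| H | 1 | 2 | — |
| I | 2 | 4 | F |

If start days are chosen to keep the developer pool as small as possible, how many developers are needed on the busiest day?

Early-start (F@1, D@1, E@1, G@1, H@1, I@2) gives peak 13: d1:12  d2:13  d3:11  d4:5  d5:0  d6:0  d7:0  d8:0.
Shift E→5, H→2, I→3.
Schedule F@1, D@1, E@5, G@1, H@2, I@3: d1:5  d2:6  d3:6  d4:4  d5:5  d6:5  d7:5  d8:5 — peak 6.
Total developer-days = 41 over 8 days ⇒ peak ≥ ⌈41/8⌉ = 6, so 6 is optimal.

6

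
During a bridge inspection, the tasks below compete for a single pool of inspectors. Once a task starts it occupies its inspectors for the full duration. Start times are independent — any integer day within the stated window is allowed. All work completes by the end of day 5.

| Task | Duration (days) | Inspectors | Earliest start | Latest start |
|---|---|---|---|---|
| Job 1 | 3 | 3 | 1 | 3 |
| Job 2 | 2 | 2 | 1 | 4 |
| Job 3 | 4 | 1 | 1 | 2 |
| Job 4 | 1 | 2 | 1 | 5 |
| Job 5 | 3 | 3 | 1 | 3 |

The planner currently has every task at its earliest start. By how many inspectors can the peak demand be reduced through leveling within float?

4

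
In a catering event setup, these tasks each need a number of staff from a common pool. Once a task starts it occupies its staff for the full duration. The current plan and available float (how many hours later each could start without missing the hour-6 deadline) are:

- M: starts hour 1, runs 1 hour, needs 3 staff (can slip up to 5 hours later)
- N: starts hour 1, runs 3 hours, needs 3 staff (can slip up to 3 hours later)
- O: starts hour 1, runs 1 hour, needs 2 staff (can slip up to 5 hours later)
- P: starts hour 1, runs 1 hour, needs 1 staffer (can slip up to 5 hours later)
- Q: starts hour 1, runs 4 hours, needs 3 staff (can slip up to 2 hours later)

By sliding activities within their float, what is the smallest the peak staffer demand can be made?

Early-start (M@1, N@1, O@1, P@1, Q@1) gives peak 12: h1:12  h2:6  h3:6  h4:3  h5:0  h6:0.
Shift O→2, P→2, Q→3.
Schedule M@1, N@1, O@2, P@2, Q@3: h1:6  h2:6  h3:6  h4:3  h5:3  h6:3 — peak 6.

6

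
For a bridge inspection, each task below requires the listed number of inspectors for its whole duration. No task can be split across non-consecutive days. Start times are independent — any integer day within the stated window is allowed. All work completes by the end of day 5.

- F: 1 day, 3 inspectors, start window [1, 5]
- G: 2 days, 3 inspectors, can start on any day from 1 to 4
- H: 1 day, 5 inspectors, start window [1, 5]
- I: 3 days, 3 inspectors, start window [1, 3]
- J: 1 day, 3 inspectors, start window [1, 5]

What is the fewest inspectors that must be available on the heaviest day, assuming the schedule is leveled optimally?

Early-start (F@1, G@1, H@1, I@1, J@1) gives peak 17: d1:17  d2:6  d3:3  d4:0  d5:0.
Shift H→5, I→2, J→3.
Schedule F@1, G@1, H@5, I@2, J@3: d1:6  d2:6  d3:6  d4:3  d5:5 — peak 6.
Total inspector-days = 26 over 5 days ⇒ peak ≥ ⌈26/5⌉ = 6, so 6 is optimal.

6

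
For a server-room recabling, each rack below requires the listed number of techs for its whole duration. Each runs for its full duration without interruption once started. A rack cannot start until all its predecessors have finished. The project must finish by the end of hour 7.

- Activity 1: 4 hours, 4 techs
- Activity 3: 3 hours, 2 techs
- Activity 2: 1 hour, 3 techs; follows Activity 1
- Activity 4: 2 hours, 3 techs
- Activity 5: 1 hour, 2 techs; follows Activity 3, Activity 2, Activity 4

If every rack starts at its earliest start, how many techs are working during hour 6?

At early start, hour 6 has: Activity 5.
Demand: 2 = 2.

2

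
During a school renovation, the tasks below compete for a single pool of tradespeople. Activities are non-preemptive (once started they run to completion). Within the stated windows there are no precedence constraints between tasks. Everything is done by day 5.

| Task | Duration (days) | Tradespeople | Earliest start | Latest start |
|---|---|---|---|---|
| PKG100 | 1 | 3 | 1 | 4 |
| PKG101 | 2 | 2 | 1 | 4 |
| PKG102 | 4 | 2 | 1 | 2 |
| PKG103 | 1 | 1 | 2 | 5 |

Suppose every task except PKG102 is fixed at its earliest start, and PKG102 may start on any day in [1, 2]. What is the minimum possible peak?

5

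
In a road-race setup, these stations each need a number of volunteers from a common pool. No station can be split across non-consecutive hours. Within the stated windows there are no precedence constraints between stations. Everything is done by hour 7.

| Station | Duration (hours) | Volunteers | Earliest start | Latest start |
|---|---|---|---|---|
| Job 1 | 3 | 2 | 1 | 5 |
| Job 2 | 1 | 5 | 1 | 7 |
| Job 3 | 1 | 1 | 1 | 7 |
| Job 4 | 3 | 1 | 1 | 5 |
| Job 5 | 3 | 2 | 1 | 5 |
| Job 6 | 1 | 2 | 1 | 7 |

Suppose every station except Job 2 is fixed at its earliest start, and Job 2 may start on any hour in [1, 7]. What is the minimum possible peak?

8

Job 2@1: h1:13  h2:5  h3:5  h4:0  h5:0  h6:0  h7:0 → peak 13
Job 2@2: h1:8  h2:10  h3:5  h4:0  h5:0  h6:0  h7:0 → peak 10
Job 2@3: h1:8  h2:5  h3:10  h4:0  h5:0  h6:0  h7:0 → peak 10
Job 2@4: h1:8  h2:5  h3:5  h4:5  h5:0  h6:0  h7:0 → peak 8
Job 2@5: h1:8  h2:5  h3:5  h4:0  h5:5  h6:0  h7:0 → peak 8
Job 2@6: h1:8  h2:5  h3:5  h4:0  h5:0  h6:5  h7:0 → peak 8
Job 2@7: h1:8  h2:5  h3:5  h4:0  h5:0  h6:0  h7:5 → peak 8
Best is Job 2@4, peak 8.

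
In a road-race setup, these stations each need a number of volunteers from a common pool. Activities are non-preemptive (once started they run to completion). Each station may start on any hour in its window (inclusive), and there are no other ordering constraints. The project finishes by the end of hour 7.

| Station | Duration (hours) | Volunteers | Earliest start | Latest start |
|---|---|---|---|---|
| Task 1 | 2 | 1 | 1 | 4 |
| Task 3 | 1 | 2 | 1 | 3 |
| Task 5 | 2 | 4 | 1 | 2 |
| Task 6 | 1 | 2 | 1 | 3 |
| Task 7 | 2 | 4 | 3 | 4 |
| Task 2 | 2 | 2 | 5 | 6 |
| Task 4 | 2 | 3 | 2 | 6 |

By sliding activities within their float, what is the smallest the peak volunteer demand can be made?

Early-start (Task 1@1, Task 3@1, Task 5@1, Task 6@1, Task 7@3, Task 2@5, Task 4@2) gives peak 9: h1:9  h2:8  h3:7  h4:4  h5:2  h6:2  h7:0.
Shift Task 5→2, Task 7→4, Task 2→6, Task 4→6.
Schedule Task 1@1, Task 3@1, Task 5@2, Task 6@1, Task 7@4, Task 2@6, Task 4@6: h1:5  h2:5  h3:4  h4:4  h5:4  h6:5  h7:5 — peak 5.
Total volunteer-hours = 32 over 7 hours ⇒ peak ≥ ⌈32/7⌉ = 5, so 5 is optimal.

5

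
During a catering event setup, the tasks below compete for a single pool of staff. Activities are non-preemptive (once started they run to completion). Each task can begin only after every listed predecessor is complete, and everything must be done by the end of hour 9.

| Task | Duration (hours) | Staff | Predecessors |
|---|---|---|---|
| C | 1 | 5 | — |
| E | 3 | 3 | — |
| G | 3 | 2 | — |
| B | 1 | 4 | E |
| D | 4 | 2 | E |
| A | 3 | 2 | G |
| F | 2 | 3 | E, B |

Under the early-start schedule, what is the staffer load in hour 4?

8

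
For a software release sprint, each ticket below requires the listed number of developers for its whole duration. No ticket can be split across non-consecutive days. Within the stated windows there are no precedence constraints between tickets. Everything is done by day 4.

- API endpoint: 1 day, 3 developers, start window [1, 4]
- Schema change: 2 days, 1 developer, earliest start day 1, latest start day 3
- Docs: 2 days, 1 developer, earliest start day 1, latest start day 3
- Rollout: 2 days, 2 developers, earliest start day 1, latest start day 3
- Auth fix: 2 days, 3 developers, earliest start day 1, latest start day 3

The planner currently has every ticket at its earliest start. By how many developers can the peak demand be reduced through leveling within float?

Early-start peak: d1:10  d2:7  d3:0  d4:0 ⇒ 10.
Leveled (API endpoint@1, Schema change@1, Docs@1, Rollout@2, Auth fix@3): d1:5  d2:4  d3:5  d4:3 ⇒ 5.
Reduction 10 − 5 = 5.

5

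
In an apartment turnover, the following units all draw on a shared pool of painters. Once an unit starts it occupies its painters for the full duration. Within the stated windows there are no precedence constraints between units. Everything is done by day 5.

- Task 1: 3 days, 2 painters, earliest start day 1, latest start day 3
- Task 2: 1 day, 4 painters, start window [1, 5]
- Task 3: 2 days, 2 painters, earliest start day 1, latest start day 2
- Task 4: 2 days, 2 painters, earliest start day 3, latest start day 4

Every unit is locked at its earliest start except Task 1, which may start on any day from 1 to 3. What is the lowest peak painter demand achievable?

Task 1@1: d1:8  d2:4  d3:4  d4:2  d5:0 → peak 8
Task 1@2: d1:6  d2:4  d3:4  d4:4  d5:0 → peak 6
Task 1@3: d1:6  d2:2  d3:4  d4:4  d5:2 → peak 6
Best is Task 1@2, peak 6.

6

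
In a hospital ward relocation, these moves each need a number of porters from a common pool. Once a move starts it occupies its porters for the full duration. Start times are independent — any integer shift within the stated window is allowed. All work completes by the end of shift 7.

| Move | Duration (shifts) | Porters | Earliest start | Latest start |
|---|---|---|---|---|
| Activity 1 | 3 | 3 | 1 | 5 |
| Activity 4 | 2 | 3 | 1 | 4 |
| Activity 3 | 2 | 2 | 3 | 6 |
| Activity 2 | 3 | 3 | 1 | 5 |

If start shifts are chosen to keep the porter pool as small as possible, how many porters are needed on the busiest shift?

6

Early-start (Activity 1@1, Activity 4@1, Activity 3@3, Activity 2@1) gives peak 9: s1:9  s2:9  s3:8  s4:2  s5:0  s6:0  s7:0.
Shift Activity 2→4.
Schedule Activity 1@1, Activity 4@1, Activity 3@3, Activity 2@4: s1:6  s2:6  s3:5  s4:5  s5:3  s6:3  s7:0 — peak 6.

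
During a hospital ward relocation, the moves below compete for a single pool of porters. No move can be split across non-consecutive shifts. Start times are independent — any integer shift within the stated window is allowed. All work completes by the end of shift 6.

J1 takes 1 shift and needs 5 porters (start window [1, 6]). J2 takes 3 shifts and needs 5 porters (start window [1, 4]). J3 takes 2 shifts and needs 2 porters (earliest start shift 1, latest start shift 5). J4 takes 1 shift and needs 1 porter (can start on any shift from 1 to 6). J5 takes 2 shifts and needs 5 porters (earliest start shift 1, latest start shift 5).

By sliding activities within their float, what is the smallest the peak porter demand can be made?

7

Early-start (J1@1, J2@1, J3@1, J4@1, J5@1) gives peak 18: s1:18  s2:12  s3:5  s4:0  s5:0  s6:0.
Shift J2→2, J4→3, J5→5.
Schedule J1@1, J2@2, J3@1, J4@3, J5@5: s1:7  s2:7  s3:6  s4:5  s5:5  s6:5 — peak 7.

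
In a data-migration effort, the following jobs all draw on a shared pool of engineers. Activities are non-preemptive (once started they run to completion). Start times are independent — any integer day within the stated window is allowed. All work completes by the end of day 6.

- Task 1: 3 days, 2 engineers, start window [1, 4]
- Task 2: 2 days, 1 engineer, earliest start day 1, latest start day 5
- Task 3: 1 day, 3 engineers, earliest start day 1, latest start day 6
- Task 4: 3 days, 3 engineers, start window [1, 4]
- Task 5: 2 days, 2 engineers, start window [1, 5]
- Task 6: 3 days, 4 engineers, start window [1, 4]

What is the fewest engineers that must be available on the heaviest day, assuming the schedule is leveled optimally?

6

Early-start (Task 1@1, Task 2@1, Task 3@1, Task 4@1, Task 5@1, Task 6@1) gives peak 15: d1:15  d2:12  d3:9  d4:0  d5:0  d6:0.
Shift Task 2→4, Task 3→6, Task 4→4, Task 5→4.
Schedule Task 1@1, Task 2@4, Task 3@6, Task 4@4, Task 5@4, Task 6@1: d1:6  d2:6  d3:6  d4:6  d5:6  d6:6 — peak 6.
Total engineer-days = 36 over 6 days ⇒ peak ≥ ⌈36/6⌉ = 6, so 6 is optimal.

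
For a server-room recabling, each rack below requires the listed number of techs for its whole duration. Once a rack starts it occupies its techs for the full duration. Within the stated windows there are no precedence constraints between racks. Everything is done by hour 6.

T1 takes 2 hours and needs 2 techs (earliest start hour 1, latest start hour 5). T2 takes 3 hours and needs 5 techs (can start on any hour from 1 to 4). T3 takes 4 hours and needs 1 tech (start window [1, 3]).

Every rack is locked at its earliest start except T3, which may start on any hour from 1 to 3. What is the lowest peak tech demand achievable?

T3@1: h1:8  h2:8  h3:6  h4:1  h5:0  h6:0 → peak 8
T3@2: h1:7  h2:8  h3:6  h4:1  h5:1  h6:0 → peak 8
T3@3: h1:7  h2:7  h3:6  h4:1  h5:1  h6:1 → peak 7
Best is T3@3, peak 7.

7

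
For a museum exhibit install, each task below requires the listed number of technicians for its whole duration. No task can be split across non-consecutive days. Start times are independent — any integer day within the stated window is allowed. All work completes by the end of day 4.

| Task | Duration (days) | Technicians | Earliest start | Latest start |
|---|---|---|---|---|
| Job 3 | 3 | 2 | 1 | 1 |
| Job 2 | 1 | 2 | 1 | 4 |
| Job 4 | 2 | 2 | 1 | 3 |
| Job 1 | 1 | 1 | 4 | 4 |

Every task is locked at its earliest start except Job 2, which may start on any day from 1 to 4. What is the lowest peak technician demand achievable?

4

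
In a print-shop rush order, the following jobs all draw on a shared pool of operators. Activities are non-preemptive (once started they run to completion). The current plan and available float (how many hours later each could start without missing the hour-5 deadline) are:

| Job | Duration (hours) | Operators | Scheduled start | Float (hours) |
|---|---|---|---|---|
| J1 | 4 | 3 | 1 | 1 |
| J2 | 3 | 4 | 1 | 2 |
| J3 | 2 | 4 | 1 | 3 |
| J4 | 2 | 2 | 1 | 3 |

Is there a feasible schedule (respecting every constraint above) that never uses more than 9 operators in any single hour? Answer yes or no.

yes

Schedule J1@1, J2@1, J3@4, J4@1: h1:9  h2:9  h3:7  h4:7  h5:4 — peak 9 ≤ 9.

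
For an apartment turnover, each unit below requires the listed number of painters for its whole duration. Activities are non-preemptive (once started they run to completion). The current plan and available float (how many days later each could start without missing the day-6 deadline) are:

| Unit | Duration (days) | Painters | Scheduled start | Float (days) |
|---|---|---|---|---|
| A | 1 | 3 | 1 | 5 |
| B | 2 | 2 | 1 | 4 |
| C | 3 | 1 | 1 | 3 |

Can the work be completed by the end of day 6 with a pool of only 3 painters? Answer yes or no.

yes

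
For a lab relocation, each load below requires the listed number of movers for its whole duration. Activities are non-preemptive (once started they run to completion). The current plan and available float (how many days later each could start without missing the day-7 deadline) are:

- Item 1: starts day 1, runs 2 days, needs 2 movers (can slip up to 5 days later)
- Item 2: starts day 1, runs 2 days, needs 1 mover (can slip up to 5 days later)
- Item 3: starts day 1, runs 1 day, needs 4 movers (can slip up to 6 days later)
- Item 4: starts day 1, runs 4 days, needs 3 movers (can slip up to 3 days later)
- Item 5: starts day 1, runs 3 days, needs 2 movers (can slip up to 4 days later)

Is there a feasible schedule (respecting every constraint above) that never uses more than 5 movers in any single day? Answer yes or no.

Schedule Item 1@1, Item 2@1, Item 3@3, Item 4@4, Item 5@4: d1:3  d2:3  d3:4  d4:5  d5:5  d6:5  d7:3 — peak 5 ≤ 5.

yes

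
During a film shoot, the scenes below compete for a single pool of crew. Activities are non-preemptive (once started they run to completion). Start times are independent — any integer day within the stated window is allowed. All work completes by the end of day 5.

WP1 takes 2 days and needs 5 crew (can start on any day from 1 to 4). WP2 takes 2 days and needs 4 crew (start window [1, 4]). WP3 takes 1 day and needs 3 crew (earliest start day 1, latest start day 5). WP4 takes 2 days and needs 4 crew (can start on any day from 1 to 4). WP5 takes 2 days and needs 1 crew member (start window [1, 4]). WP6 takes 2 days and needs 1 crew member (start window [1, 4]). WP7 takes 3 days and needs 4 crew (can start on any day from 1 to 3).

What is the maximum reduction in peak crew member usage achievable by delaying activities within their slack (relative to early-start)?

Early-start peak: d1:22  d2:19  d3:4  d4:0  d5:0 ⇒ 22.
Leveled (WP1@1, WP2@1, WP3@3, WP4@4, WP5@1, WP6@3, WP7@3): d1:10  d2:10  d3:8  d4:9  d5:8 ⇒ 10.
Reduction 22 − 10 = 12.

12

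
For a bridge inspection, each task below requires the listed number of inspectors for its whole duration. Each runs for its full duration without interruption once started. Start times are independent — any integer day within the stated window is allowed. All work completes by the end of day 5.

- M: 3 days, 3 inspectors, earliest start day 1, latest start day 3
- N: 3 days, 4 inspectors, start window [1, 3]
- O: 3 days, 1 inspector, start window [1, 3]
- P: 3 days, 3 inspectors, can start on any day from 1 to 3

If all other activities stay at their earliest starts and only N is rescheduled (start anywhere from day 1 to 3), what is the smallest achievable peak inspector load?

N@1: d1:11  d2:11  d3:11  d4:0  d5:0 → peak 11
N@2: d1:7  d2:11  d3:11  d4:4  d5:0 → peak 11
N@3: d1:7  d2:7  d3:11  d4:4  d5:4 → peak 11
Best is N@1, peak 11.

11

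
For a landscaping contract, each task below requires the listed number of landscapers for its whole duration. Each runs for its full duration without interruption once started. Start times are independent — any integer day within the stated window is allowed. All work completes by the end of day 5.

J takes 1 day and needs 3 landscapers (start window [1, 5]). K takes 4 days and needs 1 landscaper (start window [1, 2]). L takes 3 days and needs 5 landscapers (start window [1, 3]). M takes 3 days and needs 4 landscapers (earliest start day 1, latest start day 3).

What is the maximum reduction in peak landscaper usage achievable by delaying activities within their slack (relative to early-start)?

3

Early-start peak: d1:13  d2:10  d3:10  d4:1  d5:0 ⇒ 13.
Leveled (J@1, K@1, L@1, M@2): d1:9  d2:10  d3:10  d4:5  d5:0 ⇒ 10.
Reduction 13 − 10 = 3.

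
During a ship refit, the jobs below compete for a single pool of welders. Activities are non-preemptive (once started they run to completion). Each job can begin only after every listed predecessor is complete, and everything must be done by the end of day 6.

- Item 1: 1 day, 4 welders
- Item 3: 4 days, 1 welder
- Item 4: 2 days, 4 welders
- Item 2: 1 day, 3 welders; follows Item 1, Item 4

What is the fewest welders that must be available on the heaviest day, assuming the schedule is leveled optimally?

5

Early-start (Item 1@1, Item 3@1, Item 4@1, Item 2@3) gives peak 9: d1:9  d2:5  d3:4  d4:1  d5:0  d6:0.
Shift Item 4→2, Item 2→4.
Schedule Item 1@1, Item 3@1, Item 4@2, Item 2@4: d1:5  d2:5  d3:5  d4:4  d5:0  d6:0 — peak 5.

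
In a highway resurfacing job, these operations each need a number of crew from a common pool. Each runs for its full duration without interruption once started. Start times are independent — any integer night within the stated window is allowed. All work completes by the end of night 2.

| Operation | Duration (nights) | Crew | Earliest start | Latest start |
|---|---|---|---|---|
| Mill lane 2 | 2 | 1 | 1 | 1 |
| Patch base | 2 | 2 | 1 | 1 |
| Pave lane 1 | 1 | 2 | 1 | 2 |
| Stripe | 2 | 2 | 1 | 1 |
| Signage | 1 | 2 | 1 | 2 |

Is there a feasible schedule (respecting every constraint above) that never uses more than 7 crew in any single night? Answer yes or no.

Schedule Mill lane 2@1, Patch base@1, Pave lane 1@1, Stripe@1, Signage@2: n1:7  n2:7 — peak 7 ≤ 7.

yes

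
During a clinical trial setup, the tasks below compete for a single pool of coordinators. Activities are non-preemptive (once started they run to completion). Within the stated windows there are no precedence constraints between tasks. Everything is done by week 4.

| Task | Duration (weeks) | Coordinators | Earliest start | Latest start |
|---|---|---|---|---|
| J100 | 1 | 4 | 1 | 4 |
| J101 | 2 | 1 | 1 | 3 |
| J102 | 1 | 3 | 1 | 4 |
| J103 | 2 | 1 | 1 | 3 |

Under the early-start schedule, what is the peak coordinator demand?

Early-start schedule: J100@1, J101@1, J102@1, J103@1.
Load per week: week 1: 9, week 2: 2, week 3: 0, week 4: 0.
Peak is 9.

9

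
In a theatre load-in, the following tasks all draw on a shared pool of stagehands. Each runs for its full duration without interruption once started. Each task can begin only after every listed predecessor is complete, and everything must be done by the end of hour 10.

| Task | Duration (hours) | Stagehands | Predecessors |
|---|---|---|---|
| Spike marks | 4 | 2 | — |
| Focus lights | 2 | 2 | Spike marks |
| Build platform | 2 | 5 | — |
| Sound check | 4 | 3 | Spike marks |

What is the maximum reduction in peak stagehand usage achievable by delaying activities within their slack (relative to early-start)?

Early-start peak: h1:7  h2:7  h3:2  h4:2  h5:5  h6:5  h7:3  h8:3  h9:0  h10:0 ⇒ 7.
Leveled (Spike marks@1, Focus lights@5, Build platform@9, Sound check@5): h1:2  h2:2  h3:2  h4:2  h5:5  h6:5  h7:3  h8:3  h9:5  h10:5 ⇒ 5.
Reduction 7 − 5 = 2.

2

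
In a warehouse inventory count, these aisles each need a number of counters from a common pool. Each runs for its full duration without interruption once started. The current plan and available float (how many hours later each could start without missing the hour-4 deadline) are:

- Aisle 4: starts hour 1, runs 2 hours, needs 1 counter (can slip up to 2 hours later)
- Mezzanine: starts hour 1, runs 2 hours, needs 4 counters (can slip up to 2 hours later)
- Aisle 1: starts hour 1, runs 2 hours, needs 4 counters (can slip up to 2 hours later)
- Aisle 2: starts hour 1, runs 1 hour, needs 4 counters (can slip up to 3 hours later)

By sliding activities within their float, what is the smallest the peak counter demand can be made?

Early-start (Aisle 4@1, Mezzanine@1, Aisle 1@1, Aisle 2@1) gives peak 13: h1:13  h2:9  h3:0  h4:0.
Shift Aisle 1→3, Aisle 2→3.
Schedule Aisle 4@1, Mezzanine@1, Aisle 1@3, Aisle 2@3: h1:5  h2:5  h3:8  h4:4 — peak 8.

8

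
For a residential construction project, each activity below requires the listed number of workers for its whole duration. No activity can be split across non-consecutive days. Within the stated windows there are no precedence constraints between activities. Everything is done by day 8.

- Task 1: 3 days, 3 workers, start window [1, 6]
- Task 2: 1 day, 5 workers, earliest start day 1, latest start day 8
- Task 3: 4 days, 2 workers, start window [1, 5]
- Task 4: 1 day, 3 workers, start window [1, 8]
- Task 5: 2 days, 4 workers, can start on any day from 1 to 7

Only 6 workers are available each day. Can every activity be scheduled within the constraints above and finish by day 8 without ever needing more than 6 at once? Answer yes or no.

Schedule Task 1@1, Task 2@5, Task 3@1, Task 4@4, Task 5@6: d1:5  d2:5  d3:5  d4:5  d5:5  d6:4  d7:4  d8:0 — peak 5 ≤ 6.

yes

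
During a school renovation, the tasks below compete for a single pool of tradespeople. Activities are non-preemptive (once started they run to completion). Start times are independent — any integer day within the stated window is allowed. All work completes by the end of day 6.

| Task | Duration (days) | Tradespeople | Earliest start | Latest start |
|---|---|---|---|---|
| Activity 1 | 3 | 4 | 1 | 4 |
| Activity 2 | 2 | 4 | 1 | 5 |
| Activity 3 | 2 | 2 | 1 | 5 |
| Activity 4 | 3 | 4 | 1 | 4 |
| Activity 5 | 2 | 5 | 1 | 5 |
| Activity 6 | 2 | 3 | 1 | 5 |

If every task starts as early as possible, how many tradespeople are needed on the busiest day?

Early-start schedule: Activity 1@1, Activity 2@1, Activity 3@1, Activity 4@1, Activity 5@1, Activity 6@1.
Load per day: day 1: 22, day 2: 22, day 3: 8, day 4: 0, day 5: 0, day 6: 0.
Peak is 22.

22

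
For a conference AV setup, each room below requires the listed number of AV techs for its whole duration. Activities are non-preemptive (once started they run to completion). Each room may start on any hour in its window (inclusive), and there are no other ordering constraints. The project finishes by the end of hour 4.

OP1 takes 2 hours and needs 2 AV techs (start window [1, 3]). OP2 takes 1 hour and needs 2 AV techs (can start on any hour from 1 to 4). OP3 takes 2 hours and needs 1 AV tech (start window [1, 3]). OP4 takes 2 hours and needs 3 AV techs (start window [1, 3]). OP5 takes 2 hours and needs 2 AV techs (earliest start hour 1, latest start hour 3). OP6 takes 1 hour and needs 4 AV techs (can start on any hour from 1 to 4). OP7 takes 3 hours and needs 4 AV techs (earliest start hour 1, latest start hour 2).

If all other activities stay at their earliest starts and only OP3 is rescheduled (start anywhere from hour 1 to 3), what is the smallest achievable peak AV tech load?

17

OP3@1: h1:18  h2:12  h3:4  h4:0 → peak 18
OP3@2: h1:17  h2:12  h3:5  h4:0 → peak 17
OP3@3: h1:17  h2:11  h3:5  h4:1 → peak 17
Best is OP3@2, peak 17.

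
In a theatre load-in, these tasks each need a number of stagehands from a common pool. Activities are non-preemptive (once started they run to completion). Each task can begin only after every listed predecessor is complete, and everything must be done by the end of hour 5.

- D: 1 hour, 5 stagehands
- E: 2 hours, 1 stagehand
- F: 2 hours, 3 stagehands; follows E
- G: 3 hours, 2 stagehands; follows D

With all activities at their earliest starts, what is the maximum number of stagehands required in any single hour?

6

Early-start schedule: D@1, E@1, F@3, G@2.
Load per hour: hour 1: 6, hour 2: 3, hour 3: 5, hour 4: 5, hour 5: 0.
Peak is 6.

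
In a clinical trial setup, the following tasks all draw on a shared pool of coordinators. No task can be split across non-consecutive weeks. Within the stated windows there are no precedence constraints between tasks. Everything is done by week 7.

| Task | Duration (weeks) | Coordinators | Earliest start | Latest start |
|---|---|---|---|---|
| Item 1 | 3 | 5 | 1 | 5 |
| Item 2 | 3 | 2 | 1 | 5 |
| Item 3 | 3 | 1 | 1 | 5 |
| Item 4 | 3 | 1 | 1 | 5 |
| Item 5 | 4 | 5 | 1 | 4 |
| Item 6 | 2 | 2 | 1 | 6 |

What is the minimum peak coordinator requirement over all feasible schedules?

8

Early-start (Item 1@1, Item 2@1, Item 3@1, Item 4@1, Item 5@1, Item 6@1) gives peak 16: w1:16  w2:16  w3:14  w4:5  w5:0  w6:0  w7:0.
Shift Item 4→4, Item 5→4, Item 6→4.
Schedule Item 1@1, Item 2@1, Item 3@1, Item 4@4, Item 5@4, Item 6@4: w1:8  w2:8  w3:8  w4:8  w5:8  w6:6  w7:5 — peak 8.
Total coordinator-weeks = 51 over 7 weeks ⇒ peak ≥ ⌈51/7⌉ = 8, so 8 is optimal.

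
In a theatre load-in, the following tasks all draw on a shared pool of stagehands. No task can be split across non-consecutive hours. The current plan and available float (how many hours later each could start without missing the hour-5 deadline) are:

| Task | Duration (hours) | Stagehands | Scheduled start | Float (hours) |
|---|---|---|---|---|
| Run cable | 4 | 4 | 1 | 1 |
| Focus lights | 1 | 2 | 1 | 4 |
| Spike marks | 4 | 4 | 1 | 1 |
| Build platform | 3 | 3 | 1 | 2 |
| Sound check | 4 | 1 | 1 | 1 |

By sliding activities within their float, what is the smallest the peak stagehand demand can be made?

12

Early-start (Run cable@1, Focus lights@1, Spike marks@1, Build platform@1, Sound check@1) gives peak 14: h1:14  h2:12  h3:12  h4:9  h5:0.
Shift Build platform→2.
Schedule Run cable@1, Focus lights@1, Spike marks@1, Build platform@2, Sound check@1: h1:11  h2:12  h3:12  h4:12  h5:0 — peak 12.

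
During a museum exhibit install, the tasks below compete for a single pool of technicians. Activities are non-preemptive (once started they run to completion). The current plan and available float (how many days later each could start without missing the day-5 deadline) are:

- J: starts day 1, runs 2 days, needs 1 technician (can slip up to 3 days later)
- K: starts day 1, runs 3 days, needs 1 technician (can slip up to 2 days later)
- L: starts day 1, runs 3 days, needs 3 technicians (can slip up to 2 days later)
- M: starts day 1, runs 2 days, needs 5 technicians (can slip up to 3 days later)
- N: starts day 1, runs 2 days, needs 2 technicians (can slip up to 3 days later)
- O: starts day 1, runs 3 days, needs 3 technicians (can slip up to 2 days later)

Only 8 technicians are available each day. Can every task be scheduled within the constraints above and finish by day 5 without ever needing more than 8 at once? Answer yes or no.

yes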